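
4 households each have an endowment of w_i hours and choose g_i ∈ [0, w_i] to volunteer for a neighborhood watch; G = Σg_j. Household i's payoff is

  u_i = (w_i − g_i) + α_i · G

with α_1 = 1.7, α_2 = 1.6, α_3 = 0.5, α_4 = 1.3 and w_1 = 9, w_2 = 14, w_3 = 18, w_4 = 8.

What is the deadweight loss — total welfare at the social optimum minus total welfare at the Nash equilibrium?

73.8

∂u_i/∂g_i = α_i − 1, so household i contributes w_i if α_i > 1, else 0.
α_i > 1 for i ∈ {1, 2, 4}; NE contributions (9, 14, 0, 8), G = 31.
W^NE = Σw_i − G^NE + (Σα_i)·G^NE = 49 + 4.1·31 = 176.1.
Planner: ∂(Σu_j)/∂g_i = Σα_j − 1 = 4.1 > 0, so everyone contributes w_i; G^SO = 49, W^SO = 49 + 4.1·49 = 249.9.
Deadweight loss = 73.8.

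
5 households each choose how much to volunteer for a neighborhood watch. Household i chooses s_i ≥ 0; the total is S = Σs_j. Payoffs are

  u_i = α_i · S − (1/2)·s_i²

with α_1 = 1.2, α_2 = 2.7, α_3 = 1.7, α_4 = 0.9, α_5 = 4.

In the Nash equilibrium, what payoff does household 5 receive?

34

Household i's FOC: ∂u_i/∂s_i = α_i − s_i = 0, so s_i* = α_i.
NE contributions = (1.2, 2.7, 1.7, 0.9, 4); S = 10.5.
u_5 = α_5·S − ½·(s_5)² = 4·10.5 − ½·4² = 34.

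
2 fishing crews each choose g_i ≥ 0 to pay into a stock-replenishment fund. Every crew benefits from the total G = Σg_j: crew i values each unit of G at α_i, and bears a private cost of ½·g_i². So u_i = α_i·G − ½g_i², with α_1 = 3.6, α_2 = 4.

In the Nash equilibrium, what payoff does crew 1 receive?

20.88

Crew i's FOC: ∂u_i/∂g_i = α_i − g_i = 0, so g_i* = α_i.
NE contributions = (3.6, 4); G = 7.6.
u_1 = α_1·G − ½·(g_1)² = 3.6·7.6 − ½·3.6² = 20.88.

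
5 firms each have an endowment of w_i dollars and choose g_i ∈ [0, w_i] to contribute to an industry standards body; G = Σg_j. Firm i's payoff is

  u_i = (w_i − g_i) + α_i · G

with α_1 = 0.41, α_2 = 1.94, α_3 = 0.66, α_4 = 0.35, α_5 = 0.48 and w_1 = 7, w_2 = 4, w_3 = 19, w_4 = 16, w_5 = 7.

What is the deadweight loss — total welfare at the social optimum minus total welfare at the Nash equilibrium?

139.16

∂u_i/∂g_i = α_i − 1, so firm i contributes w_i if α_i > 1, else 0.
α_i > 1 for i ∈ {2}; NE contributions (0, 4, 0, 0, 0), G = 4.
W^NE = Σw_i − G^NE + (Σα_i)·G^NE = 53 + 2.84·4 = 64.36.
Planner: ∂(Σu_j)/∂g_i = Σα_j − 1 = 2.84 > 0, so everyone contributes w_i; G^SO = 53, W^SO = 53 + 2.84·53 = 203.52.
Deadweight loss = 139.16.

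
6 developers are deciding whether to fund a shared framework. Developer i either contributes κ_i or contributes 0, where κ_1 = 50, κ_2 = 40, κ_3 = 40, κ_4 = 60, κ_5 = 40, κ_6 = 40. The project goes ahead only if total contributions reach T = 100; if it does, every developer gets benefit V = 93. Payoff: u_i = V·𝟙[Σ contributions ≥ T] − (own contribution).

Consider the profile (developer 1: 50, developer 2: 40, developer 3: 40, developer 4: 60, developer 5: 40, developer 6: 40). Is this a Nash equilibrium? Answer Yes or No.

Total = 270 ≥ 100: provided.
Developer 1 (pledges 50, payoff 43): dropping to 0 → total 220, payoff 93. Profitable deviation.

No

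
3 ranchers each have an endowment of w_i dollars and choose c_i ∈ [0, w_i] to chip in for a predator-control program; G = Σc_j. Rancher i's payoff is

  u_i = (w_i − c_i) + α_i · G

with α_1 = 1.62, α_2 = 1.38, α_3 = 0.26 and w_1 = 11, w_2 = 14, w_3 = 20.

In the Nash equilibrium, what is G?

25

∂u_i/∂c_i = α_i − 1, so rancher i contributes w_i if α_i > 1, else 0.
α_i > 1 for i ∈ {1, 2}; NE contributions (11, 14, 0), G = 25.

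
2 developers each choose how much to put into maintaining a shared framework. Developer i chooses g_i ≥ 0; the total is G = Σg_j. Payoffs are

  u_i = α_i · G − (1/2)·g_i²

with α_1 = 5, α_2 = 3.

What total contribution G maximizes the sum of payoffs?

Planner FOC: ∂(Σu_j)/∂g_i = (Σα_j) − g_i = 0, so g_i^SO = Σα_j = 8 for every i; G^SO = 16.

16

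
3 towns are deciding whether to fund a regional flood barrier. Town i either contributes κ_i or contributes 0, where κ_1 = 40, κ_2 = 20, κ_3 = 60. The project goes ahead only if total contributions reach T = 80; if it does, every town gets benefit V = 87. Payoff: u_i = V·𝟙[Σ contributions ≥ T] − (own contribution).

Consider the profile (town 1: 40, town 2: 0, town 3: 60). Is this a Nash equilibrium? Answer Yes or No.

Total = 100 ≥ 80: provided.
Town 1 (pledges 40, payoff 47): dropping to 0 → total 60, payoff 0. No gain.
Town 2 (pledges 0, payoff 87): pledging 20 → total 120, payoff 67. No gain.
Town 3 (pledges 60, payoff 27): dropping to 0 → total 40, payoff 0. No gain.

Yes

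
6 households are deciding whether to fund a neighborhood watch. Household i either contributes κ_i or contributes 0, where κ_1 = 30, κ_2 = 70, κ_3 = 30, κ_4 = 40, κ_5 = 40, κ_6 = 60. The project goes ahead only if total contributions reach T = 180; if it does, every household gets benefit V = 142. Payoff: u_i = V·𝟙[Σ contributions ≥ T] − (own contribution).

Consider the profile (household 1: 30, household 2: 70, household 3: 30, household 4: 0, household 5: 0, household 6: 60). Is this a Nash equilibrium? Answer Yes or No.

Total = 190 ≥ 180: provided.
Household 1 (pledges 30, payoff 112): dropping to 0 → total 160, payoff 0. No gain.
Household 2 (pledges 70, payoff 72): dropping to 0 → total 120, payoff 0. No gain.
Household 3 (pledges 30, payoff 112): dropping to 0 → total 160, payoff 0. No gain.
Household 4 (pledges 0, payoff 142): pledging 40 → total 230, payoff 102. No gain.
Household 5 (pledges 0, payoff 142): pledging 40 → total 230, payoff 102. No gain.
Household 6 (pledges 60, payoff 82): dropping to 0 → total 130, payoff 0. No gain.

Yes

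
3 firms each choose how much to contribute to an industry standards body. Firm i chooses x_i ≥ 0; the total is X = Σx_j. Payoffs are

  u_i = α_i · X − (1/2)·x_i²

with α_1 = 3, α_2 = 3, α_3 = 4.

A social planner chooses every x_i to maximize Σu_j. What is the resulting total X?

Planner FOC: ∂(Σu_j)/∂x_i = (Σα_j) − x_i = 0, so x_i^SO = Σα_j = 10 for every i; X^SO = 30.

30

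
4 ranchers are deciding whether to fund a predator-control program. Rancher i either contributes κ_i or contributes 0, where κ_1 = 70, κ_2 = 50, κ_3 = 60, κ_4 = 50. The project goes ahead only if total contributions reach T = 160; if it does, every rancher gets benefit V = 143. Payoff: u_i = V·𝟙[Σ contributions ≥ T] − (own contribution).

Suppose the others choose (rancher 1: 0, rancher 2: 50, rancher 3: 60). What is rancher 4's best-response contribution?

50

Others' total = 110. Contributing 50 brings total to 160 ≥ 160: gain V − κ_4 = 93.
Best response: 50.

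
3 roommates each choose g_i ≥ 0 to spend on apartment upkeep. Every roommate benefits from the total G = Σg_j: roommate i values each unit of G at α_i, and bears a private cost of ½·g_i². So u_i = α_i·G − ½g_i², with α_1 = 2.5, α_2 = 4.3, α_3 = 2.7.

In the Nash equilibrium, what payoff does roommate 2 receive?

Roommate i's FOC: ∂u_i/∂g_i = α_i − g_i = 0, so g_i* = α_i.
NE contributions = (2.5, 4.3, 2.7); G = 9.5.
u_2 = α_2·G − ½·(g_2)² = 4.3·9.5 − ½·4.3² = 31.605.

31.605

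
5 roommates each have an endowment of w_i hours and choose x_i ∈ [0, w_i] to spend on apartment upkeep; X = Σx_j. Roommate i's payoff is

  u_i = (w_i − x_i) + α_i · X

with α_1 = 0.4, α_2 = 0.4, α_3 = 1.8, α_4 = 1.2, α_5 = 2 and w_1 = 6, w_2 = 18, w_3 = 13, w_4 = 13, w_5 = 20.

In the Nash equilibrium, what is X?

∂u_i/∂x_i = α_i − 1, so roommate i contributes w_i if α_i > 1, else 0.
α_i > 1 for i ∈ {3, 4, 5}; NE contributions (0, 0, 13, 13, 20), X = 46.

46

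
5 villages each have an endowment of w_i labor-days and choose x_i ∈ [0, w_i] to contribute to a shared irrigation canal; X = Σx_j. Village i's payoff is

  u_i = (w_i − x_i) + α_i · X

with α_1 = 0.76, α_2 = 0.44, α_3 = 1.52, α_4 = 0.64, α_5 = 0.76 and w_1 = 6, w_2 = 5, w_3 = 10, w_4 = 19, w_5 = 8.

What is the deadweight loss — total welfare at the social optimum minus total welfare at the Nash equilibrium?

118.56

∂u_i/∂x_i = α_i − 1, so village i contributes w_i if α_i > 1, else 0.
α_i > 1 for i ∈ {3}; NE contributions (0, 0, 10, 0, 0), X = 10.
W^NE = Σw_i − X^NE + (Σα_i)·X^NE = 48 + 3.12·10 = 79.2.
Planner: ∂(Σu_j)/∂x_i = Σα_j − 1 = 3.12 > 0, so everyone contributes w_i; X^SO = 48, W^SO = 48 + 3.12·48 = 197.76.
Deadweight loss = 118.56.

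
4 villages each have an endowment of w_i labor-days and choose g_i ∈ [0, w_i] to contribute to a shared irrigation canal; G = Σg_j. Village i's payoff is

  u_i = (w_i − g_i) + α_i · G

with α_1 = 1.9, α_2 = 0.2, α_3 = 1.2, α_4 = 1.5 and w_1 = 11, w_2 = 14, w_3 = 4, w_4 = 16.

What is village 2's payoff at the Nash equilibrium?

20.2

∂u_i/∂g_i = α_i − 1, so village i contributes w_i if α_i > 1, else 0.
α_i > 1 for i ∈ {1, 3, 4}; NE contributions (11, 0, 4, 16), G = 31.
u_2 = (14 − 0) + 0.2·31 = 20.2.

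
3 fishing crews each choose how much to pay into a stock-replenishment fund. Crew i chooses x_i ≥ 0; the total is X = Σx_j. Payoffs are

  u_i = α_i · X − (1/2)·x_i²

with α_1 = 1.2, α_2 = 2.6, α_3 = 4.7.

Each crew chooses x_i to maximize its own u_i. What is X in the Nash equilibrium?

8.5

Crew i's FOC: ∂u_i/∂x_i = α_i − x_i = 0, so x_i* = α_i.
NE contributions = (1.2, 2.6, 4.7); X = 8.5.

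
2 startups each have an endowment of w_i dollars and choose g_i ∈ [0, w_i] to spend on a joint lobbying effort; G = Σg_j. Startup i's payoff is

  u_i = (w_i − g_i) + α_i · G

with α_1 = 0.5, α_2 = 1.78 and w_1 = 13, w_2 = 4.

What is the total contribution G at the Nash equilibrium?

4

∂u_i/∂g_i = α_i − 1, so startup i contributes w_i if α_i > 1, else 0.
α_i > 1 for i ∈ {2}; NE contributions (0, 4), G = 4.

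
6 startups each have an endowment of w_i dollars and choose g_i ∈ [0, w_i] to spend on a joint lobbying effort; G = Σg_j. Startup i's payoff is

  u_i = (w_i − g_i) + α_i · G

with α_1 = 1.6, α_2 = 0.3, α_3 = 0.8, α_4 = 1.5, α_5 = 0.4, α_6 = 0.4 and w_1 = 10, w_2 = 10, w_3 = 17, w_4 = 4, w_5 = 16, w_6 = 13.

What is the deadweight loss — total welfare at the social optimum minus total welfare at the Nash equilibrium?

224

∂u_i/∂g_i = α_i − 1, so startup i contributes w_i if α_i > 1, else 0.
α_i > 1 for i ∈ {1, 4}; NE contributions (10, 0, 0, 4, 0, 0), G = 14.
W^NE = Σw_i − G^NE + (Σα_i)·G^NE = 70 + 4·14 = 126.
Planner: ∂(Σu_j)/∂g_i = Σα_j − 1 = 4 > 0, so everyone contributes w_i; G^SO = 70, W^SO = 70 + 4·70 = 350.
Deadweight loss = 224.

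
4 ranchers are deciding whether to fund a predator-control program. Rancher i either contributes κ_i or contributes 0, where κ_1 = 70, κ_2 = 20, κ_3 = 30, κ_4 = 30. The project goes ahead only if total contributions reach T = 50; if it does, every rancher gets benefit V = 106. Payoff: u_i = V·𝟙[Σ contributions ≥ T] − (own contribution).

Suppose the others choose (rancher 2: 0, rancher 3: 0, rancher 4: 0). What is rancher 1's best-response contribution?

70

Others' total = 0. Contributing 70 brings total to 70 ≥ 50: gain V − κ_1 = 36.
Best response: 70.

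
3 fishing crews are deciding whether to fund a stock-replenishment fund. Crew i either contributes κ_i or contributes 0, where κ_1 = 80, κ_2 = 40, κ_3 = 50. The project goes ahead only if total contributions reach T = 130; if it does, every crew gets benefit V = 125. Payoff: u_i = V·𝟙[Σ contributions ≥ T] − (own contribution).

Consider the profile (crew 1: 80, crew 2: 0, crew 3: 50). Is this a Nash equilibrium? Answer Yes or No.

Yes

Total = 130 ≥ 130: provided.
Crew 1 (pledges 80, payoff 45): dropping to 0 → total 50, payoff 0. No gain.
Crew 2 (pledges 0, payoff 125): pledging 40 → total 170, payoff 85. No gain.
Crew 3 (pledges 50, payoff 75): dropping to 0 → total 80, payoff 0. No gain.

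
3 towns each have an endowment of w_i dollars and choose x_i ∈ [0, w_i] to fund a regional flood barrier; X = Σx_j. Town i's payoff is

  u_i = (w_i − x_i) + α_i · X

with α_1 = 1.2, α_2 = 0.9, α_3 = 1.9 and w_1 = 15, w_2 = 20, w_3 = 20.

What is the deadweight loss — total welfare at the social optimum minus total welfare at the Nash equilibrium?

∂u_i/∂x_i = α_i − 1, so town i contributes w_i if α_i > 1, else 0.
α_i > 1 for i ∈ {1, 3}; NE contributions (15, 0, 20), X = 35.
W^NE = Σw_i − X^NE + (Σα_i)·X^NE = 55 + 3·35 = 160.
Planner: ∂(Σu_j)/∂x_i = Σα_j − 1 = 3 > 0, so everyone contributes w_i; X^SO = 55, W^SO = 55 + 3·55 = 220.
Deadweight loss = 60.

60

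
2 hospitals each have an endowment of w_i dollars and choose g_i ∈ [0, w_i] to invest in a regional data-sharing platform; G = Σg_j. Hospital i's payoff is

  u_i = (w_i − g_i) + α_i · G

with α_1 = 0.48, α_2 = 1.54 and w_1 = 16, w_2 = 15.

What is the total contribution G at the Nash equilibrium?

∂u_i/∂g_i = α_i − 1, so hospital i contributes w_i if α_i > 1, else 0.
α_i > 1 for i ∈ {2}; NE contributions (0, 15), G = 15.

15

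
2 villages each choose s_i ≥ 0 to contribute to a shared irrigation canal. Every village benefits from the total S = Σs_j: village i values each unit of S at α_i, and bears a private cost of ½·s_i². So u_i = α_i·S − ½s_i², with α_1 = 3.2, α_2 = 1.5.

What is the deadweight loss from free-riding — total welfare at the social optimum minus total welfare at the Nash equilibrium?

6.245

Village i's FOC: ∂u_i/∂s_i = α_i − s_i = 0, so s_i* = α_i.
NE contributions = (3.2, 1.5); S = 4.7.
W^NE = (Σα)·S − ½Σα_i² = 4.7² − ½·12.49 = 15.845.
Planner sets s_i = Σα_j = 4.7 for every i, so S^SO = 2·4.7 = 9.4.
W^SO = (Σα)·S^SO − ½·2·(Σα)² = (2/2)·4.7² = 22.09.
Deadweight loss = W^SO − W^NE = 6.245.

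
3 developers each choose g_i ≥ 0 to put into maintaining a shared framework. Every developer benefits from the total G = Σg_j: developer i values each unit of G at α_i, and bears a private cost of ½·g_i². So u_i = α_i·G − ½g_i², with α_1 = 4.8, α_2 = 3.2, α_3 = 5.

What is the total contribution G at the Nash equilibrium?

13

Developer i's FOC: ∂u_i/∂g_i = α_i − g_i = 0, so g_i* = α_i.
NE contributions = (4.8, 3.2, 5); G = 13.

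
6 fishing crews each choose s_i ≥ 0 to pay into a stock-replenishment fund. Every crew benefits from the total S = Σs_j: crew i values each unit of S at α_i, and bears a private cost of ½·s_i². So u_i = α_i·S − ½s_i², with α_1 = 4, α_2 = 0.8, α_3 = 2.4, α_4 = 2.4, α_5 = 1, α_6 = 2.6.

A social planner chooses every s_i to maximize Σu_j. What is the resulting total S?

79.2

Planner FOC: ∂(Σu_j)/∂s_i = (Σα_j) − s_i = 0, so s_i^SO = Σα_j = 13.2 for every i; S^SO = 79.2.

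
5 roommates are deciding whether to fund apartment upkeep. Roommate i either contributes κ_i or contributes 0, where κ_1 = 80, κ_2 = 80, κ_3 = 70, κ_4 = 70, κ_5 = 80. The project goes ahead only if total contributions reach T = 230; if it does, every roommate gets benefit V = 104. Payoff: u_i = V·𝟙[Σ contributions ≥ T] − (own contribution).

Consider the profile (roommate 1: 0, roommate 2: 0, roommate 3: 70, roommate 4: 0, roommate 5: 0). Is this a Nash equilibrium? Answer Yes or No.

No

Total = 70 < 230: not provided.
Roommate 1 (pledges 0, payoff 0): pledging 80 → total 150, payoff -80. No gain.
Roommate 2 (pledges 0, payoff 0): pledging 80 → total 150, payoff -80. No gain.
Roommate 3 (pledges 70, payoff -70): dropping to 0 → total 0, payoff 0. Profitable deviation.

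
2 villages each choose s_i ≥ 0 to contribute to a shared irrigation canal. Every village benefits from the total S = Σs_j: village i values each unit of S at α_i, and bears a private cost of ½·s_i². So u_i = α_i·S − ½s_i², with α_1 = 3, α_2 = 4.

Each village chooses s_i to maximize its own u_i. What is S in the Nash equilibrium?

7

Village i's FOC: ∂u_i/∂s_i = α_i − s_i = 0, so s_i* = α_i.
NE contributions = (3, 4); S = 7.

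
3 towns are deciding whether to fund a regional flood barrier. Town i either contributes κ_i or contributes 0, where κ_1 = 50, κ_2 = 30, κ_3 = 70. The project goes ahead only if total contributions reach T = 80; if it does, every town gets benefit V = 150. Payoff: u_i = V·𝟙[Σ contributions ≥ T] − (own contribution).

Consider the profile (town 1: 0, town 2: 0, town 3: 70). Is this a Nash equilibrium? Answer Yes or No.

Total = 70 < 80: not provided.
Town 1 (pledges 0, payoff 0): pledging 50 → total 120, payoff 100. Profitable deviation.

No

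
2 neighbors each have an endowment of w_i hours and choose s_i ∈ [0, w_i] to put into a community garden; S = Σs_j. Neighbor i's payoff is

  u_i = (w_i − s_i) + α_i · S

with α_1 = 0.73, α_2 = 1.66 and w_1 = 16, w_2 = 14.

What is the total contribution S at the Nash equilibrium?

14

∂u_i/∂s_i = α_i − 1, so neighbor i contributes w_i if α_i > 1, else 0.
α_i > 1 for i ∈ {2}; NE contributions (0, 14), S = 14.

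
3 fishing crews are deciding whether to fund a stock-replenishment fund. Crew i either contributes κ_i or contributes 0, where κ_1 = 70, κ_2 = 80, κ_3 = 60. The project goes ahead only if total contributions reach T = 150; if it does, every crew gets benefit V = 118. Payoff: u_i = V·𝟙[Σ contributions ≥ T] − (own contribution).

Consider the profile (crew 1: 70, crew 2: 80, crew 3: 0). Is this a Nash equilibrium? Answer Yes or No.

Yes

Total = 150 ≥ 150: provided.
Crew 1 (pledges 70, payoff 48): dropping to 0 → total 80, payoff 0. No gain.
Crew 2 (pledges 80, payoff 38): dropping to 0 → total 70, payoff 0. No gain.
Crew 3 (pledges 0, payoff 118): pledging 60 → total 210, payoff 58. No gain.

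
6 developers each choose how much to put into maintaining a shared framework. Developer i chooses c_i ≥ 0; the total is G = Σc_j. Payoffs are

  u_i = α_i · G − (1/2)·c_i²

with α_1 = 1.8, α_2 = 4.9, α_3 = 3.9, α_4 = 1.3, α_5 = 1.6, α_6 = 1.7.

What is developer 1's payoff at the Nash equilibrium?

25.74

Developer i's FOC: ∂u_i/∂c_i = α_i − c_i = 0, so c_i* = α_i.
NE contributions = (1.8, 4.9, 3.9, 1.3, 1.6, 1.7); G = 15.2.
u_1 = α_1·G − ½·(c_1)² = 1.8·15.2 − ½·1.8² = 25.74.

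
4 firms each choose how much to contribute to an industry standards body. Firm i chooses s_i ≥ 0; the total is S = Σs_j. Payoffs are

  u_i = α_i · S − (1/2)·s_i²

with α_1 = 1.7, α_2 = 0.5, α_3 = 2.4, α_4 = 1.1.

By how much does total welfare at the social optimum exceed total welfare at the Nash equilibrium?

Firm i's FOC: ∂u_i/∂s_i = α_i − s_i = 0, so s_i* = α_i.
NE contributions = (1.7, 0.5, 2.4, 1.1); S = 5.7.
W^NE = (Σα)·S − ½Σα_i² = 5.7² − ½·10.11 = 27.435.
Planner sets s_i = Σα_j = 5.7 for every i, so S^SO = 4·5.7 = 22.8.
W^SO = (Σα)·S^SO − ½·4·(Σα)² = (4/2)·5.7² = 64.98.
Deadweight loss = W^SO − W^NE = 37.545.

37.545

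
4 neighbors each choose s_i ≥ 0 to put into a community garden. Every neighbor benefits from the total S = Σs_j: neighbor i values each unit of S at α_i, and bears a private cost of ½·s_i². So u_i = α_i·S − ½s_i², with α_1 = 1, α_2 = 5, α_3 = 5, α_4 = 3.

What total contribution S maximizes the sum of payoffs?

56

Planner FOC: ∂(Σu_j)/∂s_i = (Σα_j) − s_i = 0, so s_i^SO = Σα_j = 14 for every i; S^SO = 56.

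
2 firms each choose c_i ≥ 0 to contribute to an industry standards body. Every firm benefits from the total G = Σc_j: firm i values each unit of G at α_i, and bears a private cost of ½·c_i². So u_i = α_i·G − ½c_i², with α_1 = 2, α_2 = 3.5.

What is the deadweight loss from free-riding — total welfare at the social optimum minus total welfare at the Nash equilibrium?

Firm i's FOC: ∂u_i/∂c_i = α_i − c_i = 0, so c_i* = α_i.
NE contributions = (2, 3.5); G = 5.5.
W^NE = (Σα)·G − ½Σα_i² = 5.5² − ½·16.25 = 22.125.
Planner sets c_i = Σα_j = 5.5 for every i, so G^SO = 2·5.5 = 11.
W^SO = (Σα)·G^SO − ½·2·(Σα)² = (2/2)·5.5² = 30.25.
Deadweight loss = W^SO − W^NE = 8.125.

8.125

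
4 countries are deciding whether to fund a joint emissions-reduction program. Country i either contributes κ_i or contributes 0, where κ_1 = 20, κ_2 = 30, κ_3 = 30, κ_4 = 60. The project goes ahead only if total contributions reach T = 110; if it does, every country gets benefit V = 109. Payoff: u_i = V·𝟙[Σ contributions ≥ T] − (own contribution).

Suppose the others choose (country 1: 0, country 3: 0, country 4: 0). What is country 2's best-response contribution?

0

Others' total = 0. Even contributing 30 gives 30 < 110: no benefit either way.
Best response: 0.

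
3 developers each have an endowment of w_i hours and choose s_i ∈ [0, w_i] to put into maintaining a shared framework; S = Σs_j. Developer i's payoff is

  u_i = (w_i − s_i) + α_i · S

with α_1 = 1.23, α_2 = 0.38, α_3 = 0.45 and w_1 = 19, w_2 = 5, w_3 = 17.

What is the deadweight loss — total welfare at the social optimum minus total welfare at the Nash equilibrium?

23.32

∂u_i/∂s_i = α_i − 1, so developer i contributes w_i if α_i > 1, else 0.
α_i > 1 for i ∈ {1}; NE contributions (19, 0, 0), S = 19.
W^NE = Σw_i − S^NE + (Σα_i)·S^NE = 41 + 1.06·19 = 61.14.
Planner: ∂(Σu_j)/∂s_i = Σα_j − 1 = 1.06 > 0, so everyone contributes w_i; S^SO = 41, W^SO = 41 + 1.06·41 = 84.46.
Deadweight loss = 23.32.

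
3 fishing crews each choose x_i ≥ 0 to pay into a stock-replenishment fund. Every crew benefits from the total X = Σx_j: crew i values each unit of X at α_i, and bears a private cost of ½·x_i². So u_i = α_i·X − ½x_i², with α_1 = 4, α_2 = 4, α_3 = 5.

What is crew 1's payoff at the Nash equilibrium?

Crew i's FOC: ∂u_i/∂x_i = α_i − x_i = 0, so x_i* = α_i.
NE contributions = (4, 4, 5); X = 13.
u_1 = α_1·X − ½·(x_1)² = 4·13 − ½·4² = 44.

44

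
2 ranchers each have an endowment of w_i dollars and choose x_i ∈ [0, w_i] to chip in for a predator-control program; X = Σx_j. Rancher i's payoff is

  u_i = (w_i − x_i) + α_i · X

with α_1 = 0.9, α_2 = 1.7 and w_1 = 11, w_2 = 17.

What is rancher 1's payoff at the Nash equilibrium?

26.3

∂u_i/∂x_i = α_i − 1, so rancher i contributes w_i if α_i > 1, else 0.
α_i > 1 for i ∈ {2}; NE contributions (0, 17), X = 17.
u_1 = (11 − 0) + 0.9·17 = 26.3.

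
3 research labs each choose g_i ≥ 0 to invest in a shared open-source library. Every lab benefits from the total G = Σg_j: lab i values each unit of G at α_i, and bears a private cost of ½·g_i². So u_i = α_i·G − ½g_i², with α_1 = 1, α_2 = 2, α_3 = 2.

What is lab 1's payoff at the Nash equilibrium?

4.5

Lab i's FOC: ∂u_i/∂g_i = α_i − g_i = 0, so g_i* = α_i.
NE contributions = (1, 2, 2); G = 5.
u_1 = α_1·G − ½·(g_1)² = 1·5 − ½·1² = 4.5.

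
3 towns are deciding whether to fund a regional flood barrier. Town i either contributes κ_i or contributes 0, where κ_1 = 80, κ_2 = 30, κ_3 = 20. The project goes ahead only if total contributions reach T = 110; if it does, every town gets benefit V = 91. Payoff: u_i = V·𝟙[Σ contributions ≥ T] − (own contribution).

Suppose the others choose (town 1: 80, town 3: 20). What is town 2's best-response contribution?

Others' total = 100. Contributing 30 brings total to 130 ≥ 110: gain V − κ_2 = 61.
Best response: 30.

30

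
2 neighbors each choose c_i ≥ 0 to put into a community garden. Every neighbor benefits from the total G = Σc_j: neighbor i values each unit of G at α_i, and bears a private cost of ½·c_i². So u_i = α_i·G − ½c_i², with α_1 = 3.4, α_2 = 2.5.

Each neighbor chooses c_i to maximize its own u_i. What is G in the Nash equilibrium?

5.9

Neighbor i's FOC: ∂u_i/∂c_i = α_i − c_i = 0, so c_i* = α_i.
NE contributions = (3.4, 2.5); G = 5.9.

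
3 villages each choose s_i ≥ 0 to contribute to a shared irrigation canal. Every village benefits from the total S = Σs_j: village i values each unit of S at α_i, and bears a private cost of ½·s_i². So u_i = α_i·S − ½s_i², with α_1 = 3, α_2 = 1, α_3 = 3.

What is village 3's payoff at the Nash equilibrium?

16.5

Village i's FOC: ∂u_i/∂s_i = α_i − s_i = 0, so s_i* = α_i.
NE contributions = (3, 1, 3); S = 7.
u_3 = α_3·S − ½·(s_3)² = 3·7 − ½·3² = 16.5.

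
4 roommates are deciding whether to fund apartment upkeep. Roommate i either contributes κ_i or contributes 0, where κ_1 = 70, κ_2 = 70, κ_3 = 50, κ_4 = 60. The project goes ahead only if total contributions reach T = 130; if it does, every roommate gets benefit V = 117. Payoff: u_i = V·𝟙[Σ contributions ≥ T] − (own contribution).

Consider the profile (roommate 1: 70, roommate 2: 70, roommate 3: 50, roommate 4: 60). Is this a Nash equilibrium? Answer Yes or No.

Total = 250 ≥ 130: provided.
Roommate 1 (pledges 70, payoff 47): dropping to 0 → total 180, payoff 117. Profitable deviation.

No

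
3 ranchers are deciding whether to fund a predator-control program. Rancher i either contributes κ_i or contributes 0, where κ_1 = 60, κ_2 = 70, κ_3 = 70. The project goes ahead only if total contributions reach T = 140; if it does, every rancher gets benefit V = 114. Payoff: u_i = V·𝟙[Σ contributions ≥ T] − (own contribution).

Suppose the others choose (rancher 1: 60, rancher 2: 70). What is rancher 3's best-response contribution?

70

Others' total = 130. Contributing 70 brings total to 200 ≥ 140: gain V − κ_3 = 44.
Best response: 70.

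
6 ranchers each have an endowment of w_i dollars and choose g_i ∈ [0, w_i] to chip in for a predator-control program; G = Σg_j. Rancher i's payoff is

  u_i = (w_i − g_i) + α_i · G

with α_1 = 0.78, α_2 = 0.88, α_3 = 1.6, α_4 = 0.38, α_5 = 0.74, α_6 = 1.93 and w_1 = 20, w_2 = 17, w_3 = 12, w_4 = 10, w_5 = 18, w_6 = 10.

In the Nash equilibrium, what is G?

22

∂u_i/∂g_i = α_i − 1, so rancher i contributes w_i if α_i > 1, else 0.
α_i > 1 for i ∈ {3, 6}; NE contributions (0, 0, 12, 0, 0, 10), G = 22.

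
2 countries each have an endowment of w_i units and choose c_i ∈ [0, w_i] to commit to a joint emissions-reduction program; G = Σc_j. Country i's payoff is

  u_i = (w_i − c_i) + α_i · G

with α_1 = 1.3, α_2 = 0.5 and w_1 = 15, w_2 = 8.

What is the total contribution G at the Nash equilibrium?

∂u_i/∂c_i = α_i − 1, so country i contributes w_i if α_i > 1, else 0.
α_i > 1 for i ∈ {1}; NE contributions (15, 0), G = 15.

15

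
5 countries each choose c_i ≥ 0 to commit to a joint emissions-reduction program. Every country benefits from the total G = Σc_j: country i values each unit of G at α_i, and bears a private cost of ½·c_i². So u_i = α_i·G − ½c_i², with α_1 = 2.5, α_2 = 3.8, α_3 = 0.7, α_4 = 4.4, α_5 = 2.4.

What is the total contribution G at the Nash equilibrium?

13.8

Country i's FOC: ∂u_i/∂c_i = α_i − c_i = 0, so c_i* = α_i.
NE contributions = (2.5, 3.8, 0.7, 4.4, 2.4); G = 13.8.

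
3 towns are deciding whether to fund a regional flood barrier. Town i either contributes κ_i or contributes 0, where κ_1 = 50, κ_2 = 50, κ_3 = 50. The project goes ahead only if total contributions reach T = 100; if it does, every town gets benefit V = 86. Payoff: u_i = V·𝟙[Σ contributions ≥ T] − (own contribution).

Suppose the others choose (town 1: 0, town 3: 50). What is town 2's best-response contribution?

50

Others' total = 50. Contributing 50 brings total to 100 ≥ 100: gain V − κ_2 = 36.
Best response: 50.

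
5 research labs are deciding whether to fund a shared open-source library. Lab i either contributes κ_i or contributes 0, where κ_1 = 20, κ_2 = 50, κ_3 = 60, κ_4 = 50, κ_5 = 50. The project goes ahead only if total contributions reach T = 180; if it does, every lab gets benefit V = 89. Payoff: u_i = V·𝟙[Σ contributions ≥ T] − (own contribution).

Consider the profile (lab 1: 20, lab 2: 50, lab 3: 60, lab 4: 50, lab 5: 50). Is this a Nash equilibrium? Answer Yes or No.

Total = 230 ≥ 180: provided.
Lab 1 (pledges 20, payoff 69): dropping to 0 → total 210, payoff 89. Profitable deviation.

No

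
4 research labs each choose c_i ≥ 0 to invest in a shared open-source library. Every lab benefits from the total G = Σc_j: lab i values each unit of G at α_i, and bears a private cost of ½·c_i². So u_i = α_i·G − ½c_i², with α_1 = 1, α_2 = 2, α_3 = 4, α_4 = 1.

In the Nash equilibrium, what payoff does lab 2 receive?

14

Lab i's FOC: ∂u_i/∂c_i = α_i − c_i = 0, so c_i* = α_i.
NE contributions = (1, 2, 4, 1); G = 8.
u_2 = α_2·G − ½·(c_2)² = 2·8 − ½·2² = 14.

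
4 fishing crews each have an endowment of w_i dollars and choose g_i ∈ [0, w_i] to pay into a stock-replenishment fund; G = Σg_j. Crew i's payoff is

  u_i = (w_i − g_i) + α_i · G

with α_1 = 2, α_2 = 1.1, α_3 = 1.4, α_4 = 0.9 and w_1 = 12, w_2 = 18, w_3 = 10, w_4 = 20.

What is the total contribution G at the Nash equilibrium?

∂u_i/∂g_i = α_i − 1, so crew i contributes w_i if α_i > 1, else 0.
α_i > 1 for i ∈ {1, 2, 3}; NE contributions (12, 18, 10, 0), G = 40.

40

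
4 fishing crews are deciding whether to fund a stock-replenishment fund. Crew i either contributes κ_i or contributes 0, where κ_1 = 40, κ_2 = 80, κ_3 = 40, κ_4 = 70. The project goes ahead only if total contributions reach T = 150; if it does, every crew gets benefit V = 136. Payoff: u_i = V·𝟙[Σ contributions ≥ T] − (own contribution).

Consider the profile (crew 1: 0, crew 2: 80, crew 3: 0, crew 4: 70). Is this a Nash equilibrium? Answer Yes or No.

Total = 150 ≥ 150: provided.
Crew 1 (pledges 0, payoff 136): pledging 40 → total 190, payoff 96. No gain.
Crew 2 (pledges 80, payoff 56): dropping to 0 → total 70, payoff 0. No gain.
Crew 3 (pledges 0, payoff 136): pledging 40 → total 190, payoff 96. No gain.
Crew 4 (pledges 70, payoff 66): dropping to 0 → total 80, payoff 0. No gain.

Yes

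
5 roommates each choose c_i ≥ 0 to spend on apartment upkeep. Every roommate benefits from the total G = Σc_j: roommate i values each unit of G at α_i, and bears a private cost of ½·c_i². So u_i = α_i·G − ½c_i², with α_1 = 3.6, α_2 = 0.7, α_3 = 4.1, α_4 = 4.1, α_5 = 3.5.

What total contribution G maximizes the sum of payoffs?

80

Planner FOC: ∂(Σu_j)/∂c_i = (Σα_j) − c_i = 0, so c_i^SO = Σα_j = 16 for every i; G^SO = 80.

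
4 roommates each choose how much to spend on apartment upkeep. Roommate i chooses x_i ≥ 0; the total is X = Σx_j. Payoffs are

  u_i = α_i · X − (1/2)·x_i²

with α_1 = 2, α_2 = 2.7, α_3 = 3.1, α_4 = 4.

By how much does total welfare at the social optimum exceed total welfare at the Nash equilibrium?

Roommate i's FOC: ∂u_i/∂x_i = α_i − x_i = 0, so x_i* = α_i.
NE contributions = (2, 2.7, 3.1, 4); X = 11.8.
W^NE = (Σα)·X − ½Σα_i² = 11.8² − ½·36.9 = 120.79.
Planner sets x_i = Σα_j = 11.8 for every i, so X^SO = 4·11.8 = 47.2.
W^SO = (Σα)·X^SO − ½·4·(Σα)² = (4/2)·11.8² = 278.48.
Deadweight loss = W^SO − W^NE = 157.69.

157.69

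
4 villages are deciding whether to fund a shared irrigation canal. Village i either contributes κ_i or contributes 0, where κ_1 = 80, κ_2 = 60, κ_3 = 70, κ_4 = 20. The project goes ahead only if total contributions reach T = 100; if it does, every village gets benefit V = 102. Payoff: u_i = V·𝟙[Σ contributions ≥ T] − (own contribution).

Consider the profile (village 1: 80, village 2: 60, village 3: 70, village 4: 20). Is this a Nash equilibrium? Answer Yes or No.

Total = 230 ≥ 100: provided.
Village 1 (pledges 80, payoff 22): dropping to 0 → total 150, payoff 102. Profitable deviation.

No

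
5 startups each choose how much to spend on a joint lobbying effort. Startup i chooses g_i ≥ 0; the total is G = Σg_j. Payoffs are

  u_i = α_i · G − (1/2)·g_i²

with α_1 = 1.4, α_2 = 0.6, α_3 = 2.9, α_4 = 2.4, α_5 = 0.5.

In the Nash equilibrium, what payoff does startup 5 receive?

Startup i's FOC: ∂u_i/∂g_i = α_i − g_i = 0, so g_i* = α_i.
NE contributions = (1.4, 0.6, 2.9, 2.4, 0.5); G = 7.8.
u_5 = α_5·G − ½·(g_5)² = 0.5·7.8 − ½·0.5² = 3.775.

3.775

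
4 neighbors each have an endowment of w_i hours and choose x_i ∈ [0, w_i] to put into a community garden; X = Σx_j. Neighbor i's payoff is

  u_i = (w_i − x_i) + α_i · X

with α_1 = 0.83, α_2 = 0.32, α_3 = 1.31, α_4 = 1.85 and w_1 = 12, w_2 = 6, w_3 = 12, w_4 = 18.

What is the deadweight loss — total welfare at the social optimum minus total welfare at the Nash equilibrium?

59.58

∂u_i/∂x_i = α_i − 1, so neighbor i contributes w_i if α_i > 1, else 0.
α_i > 1 for i ∈ {3, 4}; NE contributions (0, 0, 12, 18), X = 30.
W^NE = Σw_i − X^NE + (Σα_i)·X^NE = 48 + 3.31·30 = 147.3.
Planner: ∂(Σu_j)/∂x_i = Σα_j − 1 = 3.31 > 0, so everyone contributes w_i; X^SO = 48, W^SO = 48 + 3.31·48 = 206.88.
Deadweight loss = 59.58.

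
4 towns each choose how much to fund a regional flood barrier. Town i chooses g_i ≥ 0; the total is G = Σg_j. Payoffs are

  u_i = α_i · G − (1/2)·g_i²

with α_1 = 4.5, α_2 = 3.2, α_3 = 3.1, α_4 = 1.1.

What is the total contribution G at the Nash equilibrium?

11.9

Town i's FOC: ∂u_i/∂g_i = α_i − g_i = 0, so g_i* = α_i.
NE contributions = (4.5, 3.2, 3.1, 1.1); G = 11.9.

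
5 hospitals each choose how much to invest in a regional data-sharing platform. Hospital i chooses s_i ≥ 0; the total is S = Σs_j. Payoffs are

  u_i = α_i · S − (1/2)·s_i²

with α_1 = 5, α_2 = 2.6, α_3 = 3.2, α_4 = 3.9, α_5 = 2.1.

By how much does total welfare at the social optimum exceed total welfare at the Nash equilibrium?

454.17

Hospital i's FOC: ∂u_i/∂s_i = α_i − s_i = 0, so s_i* = α_i.
NE contributions = (5, 2.6, 3.2, 3.9, 2.1); S = 16.8.
W^NE = (Σα)·S − ½Σα_i² = 16.8² − ½·61.62 = 251.43.
Planner sets s_i = Σα_j = 16.8 for every i, so S^SO = 5·16.8 = 84.
W^SO = (Σα)·S^SO − ½·5·(Σα)² = (5/2)·16.8² = 705.6.
Deadweight loss = W^SO − W^NE = 454.17.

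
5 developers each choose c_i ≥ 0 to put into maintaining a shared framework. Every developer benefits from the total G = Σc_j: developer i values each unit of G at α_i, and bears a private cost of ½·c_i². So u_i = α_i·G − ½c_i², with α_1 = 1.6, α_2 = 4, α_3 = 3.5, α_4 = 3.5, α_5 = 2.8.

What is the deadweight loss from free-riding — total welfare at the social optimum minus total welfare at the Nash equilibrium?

Developer i's FOC: ∂u_i/∂c_i = α_i − c_i = 0, so c_i* = α_i.
NE contributions = (1.6, 4, 3.5, 3.5, 2.8); G = 15.4.
W^NE = (Σα)·G − ½Σα_i² = 15.4² − ½·50.9 = 211.71.
Planner sets c_i = Σα_j = 15.4 for every i, so G^SO = 5·15.4 = 77.
W^SO = (Σα)·G^SO − ½·5·(Σα)² = (5/2)·15.4² = 592.9.
Deadweight loss = W^SO − W^NE = 381.19.

381.19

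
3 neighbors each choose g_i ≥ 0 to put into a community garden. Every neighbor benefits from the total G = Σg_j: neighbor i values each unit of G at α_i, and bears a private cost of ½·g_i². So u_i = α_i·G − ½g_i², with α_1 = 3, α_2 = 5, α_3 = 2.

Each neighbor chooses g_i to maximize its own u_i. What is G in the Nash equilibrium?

10

Neighbor i's FOC: ∂u_i/∂g_i = α_i − g_i = 0, so g_i* = α_i.
NE contributions = (3, 5, 2); G = 10.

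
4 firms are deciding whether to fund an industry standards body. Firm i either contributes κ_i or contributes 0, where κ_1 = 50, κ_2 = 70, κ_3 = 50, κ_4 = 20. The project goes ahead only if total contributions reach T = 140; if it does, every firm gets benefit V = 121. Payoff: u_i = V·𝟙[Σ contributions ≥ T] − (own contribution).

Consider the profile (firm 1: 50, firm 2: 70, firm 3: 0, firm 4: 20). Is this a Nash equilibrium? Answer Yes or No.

Total = 140 ≥ 140: provided.
Firm 1 (pledges 50, payoff 71): dropping to 0 → total 90, payoff 0. No gain.
Firm 2 (pledges 70, payoff 51): dropping to 0 → total 70, payoff 0. No gain.
Firm 3 (pledges 0, payoff 121): pledging 50 → total 190, payoff 71. No gain.
Firm 4 (pledges 20, payoff 101): dropping to 0 → total 120, payoff 0. No gain.

Yes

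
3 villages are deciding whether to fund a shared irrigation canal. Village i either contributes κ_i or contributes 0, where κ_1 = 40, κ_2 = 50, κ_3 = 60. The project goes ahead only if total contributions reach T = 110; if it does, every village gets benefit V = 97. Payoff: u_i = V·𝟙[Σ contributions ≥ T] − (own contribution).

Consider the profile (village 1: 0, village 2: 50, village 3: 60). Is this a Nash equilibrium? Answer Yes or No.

Yes

Total = 110 ≥ 110: provided.
Village 1 (pledges 0, payoff 97): pledging 40 → total 150, payoff 57. No gain.
Village 2 (pledges 50, payoff 47): dropping to 0 → total 60, payoff 0. No gain.
Village 3 (pledges 60, payoff 37): dropping to 0 → total 50, payoff 0. No gain.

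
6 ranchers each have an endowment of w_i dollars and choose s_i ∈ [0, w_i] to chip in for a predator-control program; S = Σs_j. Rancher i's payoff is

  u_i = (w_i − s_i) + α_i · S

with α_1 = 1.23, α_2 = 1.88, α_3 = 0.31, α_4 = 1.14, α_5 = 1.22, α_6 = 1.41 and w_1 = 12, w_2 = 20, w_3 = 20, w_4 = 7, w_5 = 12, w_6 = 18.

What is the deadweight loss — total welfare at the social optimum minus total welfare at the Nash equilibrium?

123.8

∂u_i/∂s_i = α_i − 1, so rancher i contributes w_i if α_i > 1, else 0.
α_i > 1 for i ∈ {1, 2, 4, 5, 6}; NE contributions (12, 20, 0, 7, 12, 18), S = 69.
W^NE = Σw_i − S^NE + (Σα_i)·S^NE = 89 + 6.19·69 = 516.11.
Planner: ∂(Σu_j)/∂s_i = Σα_j − 1 = 6.19 > 0, so everyone contributes w_i; S^SO = 89, W^SO = 89 + 6.19·89 = 639.91.
Deadweight loss = 123.8.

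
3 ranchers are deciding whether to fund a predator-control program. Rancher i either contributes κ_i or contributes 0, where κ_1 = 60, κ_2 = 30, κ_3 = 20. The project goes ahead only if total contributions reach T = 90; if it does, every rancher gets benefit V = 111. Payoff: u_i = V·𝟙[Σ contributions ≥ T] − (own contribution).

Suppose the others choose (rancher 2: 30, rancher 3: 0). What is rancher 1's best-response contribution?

Others' total = 30. Contributing 60 brings total to 90 ≥ 90: gain V − κ_1 = 51.
Best response: 60.

60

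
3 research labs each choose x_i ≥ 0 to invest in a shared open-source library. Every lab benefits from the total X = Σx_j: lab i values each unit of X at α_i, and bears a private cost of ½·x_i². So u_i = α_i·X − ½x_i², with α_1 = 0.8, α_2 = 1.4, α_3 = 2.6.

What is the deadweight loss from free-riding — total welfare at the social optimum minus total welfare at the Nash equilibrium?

16.2

Lab i's FOC: ∂u_i/∂x_i = α_i − x_i = 0, so x_i* = α_i.
NE contributions = (0.8, 1.4, 2.6); X = 4.8.
W^NE = (Σα)·X − ½Σα_i² = 4.8² − ½·9.36 = 18.36.
Planner sets x_i = Σα_j = 4.8 for every i, so X^SO = 3·4.8 = 14.4.
W^SO = (Σα)·X^SO − ½·3·(Σα)² = (3/2)·4.8² = 34.56.
Deadweight loss = W^SO − W^NE = 16.2.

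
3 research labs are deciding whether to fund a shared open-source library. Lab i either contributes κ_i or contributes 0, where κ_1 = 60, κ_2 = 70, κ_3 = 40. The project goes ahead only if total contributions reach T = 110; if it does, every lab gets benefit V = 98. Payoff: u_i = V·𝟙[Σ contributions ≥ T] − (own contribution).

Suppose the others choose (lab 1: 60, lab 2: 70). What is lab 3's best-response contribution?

0

Others' total = 130 ≥ 110; contributing adds cost 40 for no extra benefit.
Best response: 0.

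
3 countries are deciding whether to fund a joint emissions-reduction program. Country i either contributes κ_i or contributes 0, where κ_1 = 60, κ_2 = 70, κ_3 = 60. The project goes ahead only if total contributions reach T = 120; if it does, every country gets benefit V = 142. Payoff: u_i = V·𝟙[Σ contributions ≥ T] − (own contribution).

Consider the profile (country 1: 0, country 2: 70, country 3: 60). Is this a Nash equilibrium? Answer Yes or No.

Total = 130 ≥ 120: provided.
Country 1 (pledges 0, payoff 142): pledging 60 → total 190, payoff 82. No gain.
Country 2 (pledges 70, payoff 72): dropping to 0 → total 60, payoff 0. No gain.
Country 3 (pledges 60, payoff 82): dropping to 0 → total 70, payoff 0. No gain.

Yes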